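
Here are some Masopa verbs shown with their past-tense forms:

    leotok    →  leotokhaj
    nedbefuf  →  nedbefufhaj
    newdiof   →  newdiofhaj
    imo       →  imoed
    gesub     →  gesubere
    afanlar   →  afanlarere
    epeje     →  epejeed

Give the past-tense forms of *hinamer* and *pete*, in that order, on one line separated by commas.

The suffix is conditioned by the final sound: -haj when the stem ends in a voiceless consonant (*leotok*, *nedbefuf*, *newdiof*); -ere when the stem ends in a voiced consonant (*gesub*, *afanlar*); -ed when the stem ends in a vowel (*imo*, *epeje*).
The final sound of *hinamer* is /r/, which is a voiced consonant, so the suffix is -ere, giving *hinamerere*.
Since the final sound of *pete* is /e/ (a vowel), it takes -ed, giving *peteed*.

hinamerere, peteed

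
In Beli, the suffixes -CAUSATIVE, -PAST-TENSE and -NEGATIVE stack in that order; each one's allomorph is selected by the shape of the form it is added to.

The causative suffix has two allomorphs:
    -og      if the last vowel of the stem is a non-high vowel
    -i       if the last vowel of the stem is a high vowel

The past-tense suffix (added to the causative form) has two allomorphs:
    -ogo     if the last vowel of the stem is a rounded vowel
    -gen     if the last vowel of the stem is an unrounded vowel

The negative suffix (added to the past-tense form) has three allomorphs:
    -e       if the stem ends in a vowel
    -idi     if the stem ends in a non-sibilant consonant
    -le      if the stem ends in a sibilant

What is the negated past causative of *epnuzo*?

The last vowel of *epnuzo* is /o/, which is a non-high vowel, so the causative suffix is -og, giving *epnuzoog*.
The last vowel of the causative form *epnuzoog* is /o/, which is a rounded vowel, so the past-tense suffix is -ogo, giving *epnuzoogogo*.
The past-tense form *epnuzoogogo*: final sound = /o/, a vowel → -e → *epnuzoogogoe*.

epnuzoogogoe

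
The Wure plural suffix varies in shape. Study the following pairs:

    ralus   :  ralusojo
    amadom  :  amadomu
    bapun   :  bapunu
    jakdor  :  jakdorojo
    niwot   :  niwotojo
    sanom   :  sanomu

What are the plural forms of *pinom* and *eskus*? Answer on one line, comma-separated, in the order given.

pinomu, eskusojo

The alternation tracks the final consonant of the stem — -u when the stem ends in a nasal (*amadom*, *bapun*, *sanom*); -ojo when the stem ends in a non-nasal consonant (*ralus*, *jakdor*, *niwot*).
*pinom*: final consonant = /m/, a nasal → -u → *pinomu*.
Since the final consonant of *eskus* is /s/ (non-nasal), it takes -ojo, giving *eskusojo*.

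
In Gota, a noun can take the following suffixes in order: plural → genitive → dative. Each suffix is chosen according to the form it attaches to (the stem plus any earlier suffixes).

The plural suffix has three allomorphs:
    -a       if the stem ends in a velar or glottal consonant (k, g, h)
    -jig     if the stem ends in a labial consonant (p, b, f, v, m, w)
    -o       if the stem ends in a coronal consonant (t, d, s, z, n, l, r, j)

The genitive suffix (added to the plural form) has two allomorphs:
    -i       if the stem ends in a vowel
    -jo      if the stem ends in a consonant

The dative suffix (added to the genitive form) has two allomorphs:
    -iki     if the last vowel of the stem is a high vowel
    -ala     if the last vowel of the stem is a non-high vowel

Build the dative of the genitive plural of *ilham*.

Since the final consonant of *ilham* is /m/ (labial), it takes -jig, giving *ilhamjig*.
The plural form *ilhamjig*: final sound = /g/, a consonant → -jo → *ilhamjigjo*.
The last vowel of the genitive form *ilhamjigjo* is /o/, which is a non-high vowel, so the dative suffix is -ala, giving *ilhamjigjoala*.

ilhamjigjoala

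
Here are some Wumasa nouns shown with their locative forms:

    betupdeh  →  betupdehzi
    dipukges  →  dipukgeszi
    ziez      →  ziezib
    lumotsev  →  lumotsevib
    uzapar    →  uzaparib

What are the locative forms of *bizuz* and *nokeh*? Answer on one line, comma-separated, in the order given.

bizuzib, nokehzi

The pattern is voicing of the final consonant: -zi when the stem ends in a voiceless consonant (*betupdeh*, *dipukges*); -ib when the stem ends in a voiced consonant (*ziez*, *lumotsev*, *uzapar*).
Since the final consonant of *bizuz* is /z/ (voiced), it takes -ib, giving *bizuzib*.
Since the final consonant of *nokeh* is /h/ (voiceless), it takes -zi, giving *nokehzi*.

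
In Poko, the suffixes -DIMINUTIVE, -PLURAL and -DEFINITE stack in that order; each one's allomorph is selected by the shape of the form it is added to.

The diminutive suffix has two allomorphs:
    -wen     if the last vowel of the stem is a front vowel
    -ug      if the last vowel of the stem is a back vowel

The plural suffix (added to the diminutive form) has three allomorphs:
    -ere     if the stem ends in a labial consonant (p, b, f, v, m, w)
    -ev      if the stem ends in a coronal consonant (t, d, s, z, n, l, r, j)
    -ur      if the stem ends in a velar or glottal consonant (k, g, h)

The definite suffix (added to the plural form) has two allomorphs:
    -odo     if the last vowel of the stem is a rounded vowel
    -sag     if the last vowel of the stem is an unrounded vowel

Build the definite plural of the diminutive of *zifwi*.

*zifwi* — last vowel /i/ (a front vowel) → -wen → *zifwiwen*.
The final consonant of the diminutive form *zifwiwen* is /n/, which is coronal, so the plural suffix is -ev, giving *zifwiwenev*.
The last vowel of the plural form *zifwiwenev* is /e/, which is an unrounded vowel, so the definite suffix is -sag, giving *zifwiwenevsag*.

zifwiwenevsag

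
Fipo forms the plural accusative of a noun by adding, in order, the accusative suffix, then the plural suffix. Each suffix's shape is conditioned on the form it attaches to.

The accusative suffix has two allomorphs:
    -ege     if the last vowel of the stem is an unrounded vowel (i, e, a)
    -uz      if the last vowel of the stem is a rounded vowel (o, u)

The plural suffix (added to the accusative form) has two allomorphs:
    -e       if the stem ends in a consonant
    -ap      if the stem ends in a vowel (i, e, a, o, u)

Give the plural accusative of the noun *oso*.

*oso*: last vowel = /o/, a rounded vowel → -uz → *osouz*.
The accusative form *osouz* — final sound /z/ (a consonant) → -e → *osouze*.

osouze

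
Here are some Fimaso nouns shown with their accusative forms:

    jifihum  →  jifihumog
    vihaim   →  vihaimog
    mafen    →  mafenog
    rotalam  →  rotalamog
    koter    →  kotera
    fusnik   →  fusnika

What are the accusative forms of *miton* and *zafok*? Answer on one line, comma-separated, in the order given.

mitonog, zafoka

The alternation tracks the final consonant of the stem — -og when the stem ends in a nasal (*jifihum*, *vihaim*, *mafen*, *rotalam*); -a when the stem ends in a non-nasal consonant (*koter*, *fusnik*).
*miton*: final consonant = /n/, a nasal → -og → *mitonog*.
*zafok* — final consonant /k/ (non-nasal) → -a → *zafoka*.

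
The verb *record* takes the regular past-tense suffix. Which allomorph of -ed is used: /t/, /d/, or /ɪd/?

The stem *record* ends in /t/ or /d/.
The -ed suffix is realized as /ɪd/ after /t, d/; as /t/ after other voiceless consonants; and as /d/ after other voiced sounds.
So -ed on *record* is pronounced /ɪd/.

/ɪd/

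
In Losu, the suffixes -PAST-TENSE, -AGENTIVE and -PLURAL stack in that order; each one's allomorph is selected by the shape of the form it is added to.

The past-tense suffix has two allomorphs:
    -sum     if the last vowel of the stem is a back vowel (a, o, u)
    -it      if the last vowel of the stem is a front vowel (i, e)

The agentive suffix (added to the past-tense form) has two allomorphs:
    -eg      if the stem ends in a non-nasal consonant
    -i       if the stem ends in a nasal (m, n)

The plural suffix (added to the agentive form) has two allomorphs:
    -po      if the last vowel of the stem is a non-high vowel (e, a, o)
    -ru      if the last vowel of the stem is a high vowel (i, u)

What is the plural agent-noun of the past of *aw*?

awsumiru

*aw* — last vowel /a/ (a back vowel) → -sum → *awsum*.
The past-tense form *awsum*: final consonant = /m/, a nasal → -i → *awsumi*.
The last vowel of the agentive form *awsumi* is /i/, which is a high vowel, so the plural suffix is -ru, giving *awsumiru*.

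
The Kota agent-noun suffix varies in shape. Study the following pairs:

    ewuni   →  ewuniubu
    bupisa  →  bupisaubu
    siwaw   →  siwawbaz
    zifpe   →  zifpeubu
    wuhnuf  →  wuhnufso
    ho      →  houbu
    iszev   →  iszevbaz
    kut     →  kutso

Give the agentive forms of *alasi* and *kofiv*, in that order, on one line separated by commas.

alasiubu, kofivbaz

The pattern is voicing of the final sound: -so when the stem ends in a voiceless consonant (*wuhnuf*, *kut*); -baz when the stem ends in a voiced consonant (*siwaw*, *iszev*); -ubu when the stem ends in a vowel (*ewuni*, *bupisa*, *zifpe*, *ho*).
*alasi* — final sound /i/ (a vowel) → -ubu → *alasiubu*.
*kofiv* — final sound /v/ (a voiced consonant) → -baz → *kofivbaz*.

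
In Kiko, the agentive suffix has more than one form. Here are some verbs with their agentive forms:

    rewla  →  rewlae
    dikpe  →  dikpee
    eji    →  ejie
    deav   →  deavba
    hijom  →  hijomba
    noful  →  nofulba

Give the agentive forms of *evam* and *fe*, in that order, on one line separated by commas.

evamba, fee

Looking at the final sound of each stem: -ba when the stem ends in a consonant (*deav*, *hijom*, *noful*); -e when the stem ends in a vowel (*rewla*, *dikpe*, *eji*).
*evam* — final sound /m/ (a consonant) → -ba → *evamba*.
*fe* — final sound /e/ (a vowel) → -e → *fee*.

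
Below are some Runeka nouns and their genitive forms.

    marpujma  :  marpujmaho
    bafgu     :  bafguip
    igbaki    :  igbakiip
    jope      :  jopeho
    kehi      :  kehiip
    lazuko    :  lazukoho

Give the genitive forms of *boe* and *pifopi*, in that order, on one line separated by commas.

boeho, pifopiip

The suffix is conditioned by the last vowel: -ip when the last vowel of the stem is a high vowel (*bafgu*, *igbaki*, *kehi*); -ho when the last vowel of the stem is a non-high vowel (*marpujma*, *jope*, *lazuko*).
Since the last vowel of *boe* is /e/ (a non-high vowel), it takes -ho, giving *boeho*.
*pifopi* — last vowel /i/ (a high vowel) → -ip → *pifopiip*.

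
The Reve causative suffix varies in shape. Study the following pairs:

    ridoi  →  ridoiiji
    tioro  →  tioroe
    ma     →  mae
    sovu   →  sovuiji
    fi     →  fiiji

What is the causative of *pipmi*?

The alternation tracks the last vowel of the stem — -iji when the last vowel of the stem is a high vowel (*ridoi*, *sovu*, *fi*); -e when the last vowel of the stem is a non-high vowel (*tioro*, *ma*).
*pipmi* — last vowel /i/ (a high vowel) → -iji → *pipmiiji*.

pipmiiji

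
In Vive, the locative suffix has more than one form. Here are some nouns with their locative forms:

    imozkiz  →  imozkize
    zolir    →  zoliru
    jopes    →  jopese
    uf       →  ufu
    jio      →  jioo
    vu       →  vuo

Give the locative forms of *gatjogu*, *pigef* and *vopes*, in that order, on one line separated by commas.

gatjoguo, pigefu, vopese

The pattern is sibilance of the final sound: -e when the stem ends in a sibilant (*imozkiz*, *jopes*); -u when the stem ends in a non-sibilant consonant (*zolir*, *uf*); -o when the stem ends in a vowel (*jio*, *vu*).
*gatjogu* — final sound /u/ (a vowel) → -o → *gatjoguo*.
*pigef* — final sound /f/ (a non-sibilant consonant) → -u → *pigefu*.
*vopes*: final sound = /s/, a sibilant → -e → *vopese*.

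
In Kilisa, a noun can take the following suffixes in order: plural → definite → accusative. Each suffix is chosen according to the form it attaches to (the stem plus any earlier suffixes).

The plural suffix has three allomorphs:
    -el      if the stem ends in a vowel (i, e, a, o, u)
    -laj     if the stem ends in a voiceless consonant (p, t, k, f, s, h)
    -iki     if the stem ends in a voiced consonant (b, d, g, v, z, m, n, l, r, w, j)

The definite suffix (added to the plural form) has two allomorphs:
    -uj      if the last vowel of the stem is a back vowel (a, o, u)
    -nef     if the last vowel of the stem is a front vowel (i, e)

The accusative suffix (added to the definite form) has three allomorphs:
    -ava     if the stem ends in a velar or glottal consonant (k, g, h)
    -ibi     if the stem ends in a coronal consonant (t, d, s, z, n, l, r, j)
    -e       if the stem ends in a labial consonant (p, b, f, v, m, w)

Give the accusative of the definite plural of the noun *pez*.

Since the final sound of *pez* is /z/ (a voiced consonant), it takes -iki, giving *peziki*.
The plural form *peziki* — last vowel /i/ (a front vowel) → -nef → *pezikinef*.
The definite form *pezikinef*: final consonant = /f/, labial → -e → *pezikinefe*.

pezikinefe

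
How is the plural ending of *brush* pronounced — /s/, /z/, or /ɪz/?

The stem *brush* ends in a sibilant (/s, z, ʃ, ʒ, tʃ, dʒ/).
The plural suffix surfaces as /ɪz/ after sibilants, /s/ after other voiceless consonants, and /z/ after other voiced sounds.
So the plural -s on *brush* is pronounced /ɪz/.

/ɪz/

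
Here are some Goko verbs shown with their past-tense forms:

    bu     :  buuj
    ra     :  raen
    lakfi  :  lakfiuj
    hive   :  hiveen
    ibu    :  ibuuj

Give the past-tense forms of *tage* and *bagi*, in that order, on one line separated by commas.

tageen, bagiuj

The suffix is conditioned by the last vowel: -uj when the last vowel of the stem is a high vowel (*bu*, *lakfi*, *ibu*); -en when the last vowel of the stem is a non-high vowel (*ra*, *hive*).
The last vowel of *tage* is /e/, which is a non-high vowel, so the suffix is -en, giving *tageen*.
Since the last vowel of *bagi* is /i/ (a high vowel), it takes -uj, giving *bagiuj*.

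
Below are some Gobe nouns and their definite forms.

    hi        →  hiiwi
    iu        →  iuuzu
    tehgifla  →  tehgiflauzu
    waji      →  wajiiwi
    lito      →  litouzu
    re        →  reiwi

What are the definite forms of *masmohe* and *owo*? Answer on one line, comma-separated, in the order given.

The alternation tracks the last vowel of the stem — -iwi when the last vowel of the stem is a front vowel (*hi*, *waji*, *re*); -uzu when the last vowel of the stem is a back vowel (*iu*, *tehgifla*, *lito*).
*masmohe*: last vowel = /e/, a front vowel → -iwi → *masmoheiwi*.
Since the last vowel of *owo* is /o/ (a back vowel), it takes -uzu, giving *owouzu*.

masmoheiwi, owouzu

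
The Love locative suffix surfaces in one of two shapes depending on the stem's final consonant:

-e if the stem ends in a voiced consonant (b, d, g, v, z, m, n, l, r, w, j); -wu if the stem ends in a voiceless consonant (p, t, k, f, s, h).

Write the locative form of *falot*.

*falot* — final consonant /t/ (voiceless) → -wu → *falotwu*.

falotwu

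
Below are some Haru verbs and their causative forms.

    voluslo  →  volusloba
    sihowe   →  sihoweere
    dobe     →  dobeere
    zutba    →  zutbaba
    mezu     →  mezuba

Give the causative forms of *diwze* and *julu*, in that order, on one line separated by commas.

diwzeere, juluba

Looking at the last vowel of each stem: -ere when the last vowel of the stem is a front vowel (*sihowe*, *dobe*); -ba when the last vowel of the stem is a back vowel (*voluslo*, *zutba*, *mezu*).
The last vowel of *diwze* is /e/, which is a front vowel, so the suffix is -ere, giving *diwzeere*.
The last vowel of *julu* is /u/, which is a back vowel, so the suffix is -ba, giving *juluba*.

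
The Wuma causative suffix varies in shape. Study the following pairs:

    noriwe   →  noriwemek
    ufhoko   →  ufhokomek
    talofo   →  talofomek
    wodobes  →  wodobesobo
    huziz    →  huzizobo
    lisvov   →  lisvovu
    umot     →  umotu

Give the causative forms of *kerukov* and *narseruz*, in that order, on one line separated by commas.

kerukovu, narseruzobo

The suffix is conditioned by the final sound: -obo when the stem ends in a sibilant (*wodobes*, *huziz*); -u when the stem ends in a non-sibilant consonant (*lisvov*, *umot*); -mek when the stem ends in a vowel (*noriwe*, *ufhoko*, *talofo*).
Since the final sound of *kerukov* is /v/ (a non-sibilant consonant), it takes -u, giving *kerukovu*.
*narseruz*: final sound = /z/, a sibilant → -obo → *narseruzobo*.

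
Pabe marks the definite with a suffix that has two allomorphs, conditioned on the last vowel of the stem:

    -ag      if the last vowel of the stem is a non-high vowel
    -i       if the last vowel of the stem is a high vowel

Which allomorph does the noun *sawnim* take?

*sawnim* — last vowel /i/ (a high vowel) → -i.

-i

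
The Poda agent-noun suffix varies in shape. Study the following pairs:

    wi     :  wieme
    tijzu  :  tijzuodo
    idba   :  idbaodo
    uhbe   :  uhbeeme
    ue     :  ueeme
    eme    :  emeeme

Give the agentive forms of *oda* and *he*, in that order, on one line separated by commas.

The alternation tracks the last vowel of the stem — -eme when the last vowel of the stem is a front vowel (*wi*, *uhbe*, *ue*, *eme*); -odo when the last vowel of the stem is a back vowel (*tijzu*, *idba*).
*oda* — last vowel /a/ (a back vowel) → -odo → *odaodo*.
*he* — last vowel /e/ (a front vowel) → -eme → *heeme*.

odaodo, heeme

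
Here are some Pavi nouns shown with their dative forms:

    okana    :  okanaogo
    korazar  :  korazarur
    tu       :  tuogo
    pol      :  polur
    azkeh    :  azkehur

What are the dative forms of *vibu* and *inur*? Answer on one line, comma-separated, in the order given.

vibuogo, inurur

Looking at the final sound of each stem: -ur when the stem ends in a consonant (*korazar*, *pol*, *azkeh*); -ogo when the stem ends in a vowel (*okana*, *tu*).
*vibu* — final sound /u/ (a vowel) → -ogo → *vibuogo*.
Since the final sound of *inur* is /r/ (a consonant), it takes -ur, giving *inurur*.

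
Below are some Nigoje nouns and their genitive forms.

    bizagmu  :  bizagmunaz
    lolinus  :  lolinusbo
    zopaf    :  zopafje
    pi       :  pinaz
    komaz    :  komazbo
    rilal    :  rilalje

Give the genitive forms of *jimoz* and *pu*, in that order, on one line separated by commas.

The alternation tracks the final sound of the stem — -bo when the stem ends in a sibilant (*lolinus*, *komaz*); -je when the stem ends in a non-sibilant consonant (*zopaf*, *rilal*); -naz when the stem ends in a vowel (*bizagmu*, *pi*).
*jimoz* — final sound /z/ (a sibilant) → -bo → *jimozbo*.
*pu*: final sound = /u/, a vowel → -naz → *punaz*.

jimozbo, punaz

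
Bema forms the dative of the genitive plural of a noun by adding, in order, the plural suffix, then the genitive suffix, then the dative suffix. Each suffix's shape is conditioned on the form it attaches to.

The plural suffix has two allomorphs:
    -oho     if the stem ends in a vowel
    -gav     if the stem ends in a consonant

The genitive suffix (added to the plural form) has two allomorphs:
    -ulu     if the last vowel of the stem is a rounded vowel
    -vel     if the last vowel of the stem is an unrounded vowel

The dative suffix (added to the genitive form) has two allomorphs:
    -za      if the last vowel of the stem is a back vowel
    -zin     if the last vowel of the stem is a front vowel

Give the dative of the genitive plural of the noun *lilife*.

lilifeohouluza

The final sound of *lilife* is /e/, which is a vowel, so the plural suffix is -oho, giving *lilifeoho*.
Since the last vowel of the plural form *lilifeoho* is /o/ (a rounded vowel), it takes -ulu, giving *lilifeohoulu*.
The last vowel of the genitive form *lilifeohoulu* is /u/, which is a back vowel, so the dative suffix is -za, giving *lilifeohouluza*.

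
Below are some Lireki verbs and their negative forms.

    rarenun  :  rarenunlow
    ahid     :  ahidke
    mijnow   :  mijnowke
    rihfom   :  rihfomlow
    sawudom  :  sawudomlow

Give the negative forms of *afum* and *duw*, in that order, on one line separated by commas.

afumlow, duwke

The alternation tracks the final consonant of the stem — -low when the stem ends in a nasal (*rarenun*, *rihfom*, *sawudom*); -ke when the stem ends in a non-nasal consonant (*ahid*, *mijnow*).
Since the final consonant of *afum* is /m/ (a nasal), it takes -low, giving *afumlow*.
Since the final consonant of *duw* is /w/ (non-nasal), it takes -ke, giving *duwke*.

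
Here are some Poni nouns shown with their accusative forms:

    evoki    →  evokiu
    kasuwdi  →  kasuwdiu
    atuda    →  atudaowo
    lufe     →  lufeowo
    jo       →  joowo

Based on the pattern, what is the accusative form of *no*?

noowo

The alternation tracks the last vowel of the stem — -u when the last vowel of the stem is a high vowel (*evoki*, *kasuwdi*); -owo when the last vowel of the stem is a non-high vowel (*atuda*, *lufe*, *jo*).
*no*: last vowel = /o/, a non-high vowel → -owo → *noowo*.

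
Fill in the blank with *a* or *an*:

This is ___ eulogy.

The indefinite article is chosen by the initial *sound* of the following word, not its spelling.
*eulogy* begins with the sound /juː/ (eu pronounced /juː/) — a consonant sound.
So the article is *a*: This is a eulogy.

a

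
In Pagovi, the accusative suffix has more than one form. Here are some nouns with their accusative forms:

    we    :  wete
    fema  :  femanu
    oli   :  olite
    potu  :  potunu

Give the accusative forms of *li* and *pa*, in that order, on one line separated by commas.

The alternation tracks the last vowel of the stem — -te when the last vowel of the stem is a front vowel (*we*, *oli*); -nu when the last vowel of the stem is a back vowel (*fema*, *potu*).
The last vowel of *li* is /i/, which is a front vowel, so the suffix is -te, giving *lite*.
Since the last vowel of *pa* is /a/ (a back vowel), it takes -nu, giving *panu*.

lite, panu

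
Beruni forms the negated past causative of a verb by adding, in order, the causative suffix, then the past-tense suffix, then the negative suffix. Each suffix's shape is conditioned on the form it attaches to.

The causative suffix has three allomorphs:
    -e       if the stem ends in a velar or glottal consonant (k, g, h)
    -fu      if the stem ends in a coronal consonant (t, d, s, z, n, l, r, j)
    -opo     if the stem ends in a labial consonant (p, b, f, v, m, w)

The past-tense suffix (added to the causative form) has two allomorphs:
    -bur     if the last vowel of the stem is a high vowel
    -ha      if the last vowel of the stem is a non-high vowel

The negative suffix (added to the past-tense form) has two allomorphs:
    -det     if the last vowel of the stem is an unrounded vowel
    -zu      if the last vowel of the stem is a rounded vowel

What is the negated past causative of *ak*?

*ak*: final consonant = /k/, velar/glottal → -e → *ake*.
The causative form *ake*: last vowel = /e/, a non-high vowel → -ha → *akeha*.
Since the last vowel of the past-tense form *akeha* is /a/ (an unrounded vowel), it takes -det, giving *akehadet*.

akehadet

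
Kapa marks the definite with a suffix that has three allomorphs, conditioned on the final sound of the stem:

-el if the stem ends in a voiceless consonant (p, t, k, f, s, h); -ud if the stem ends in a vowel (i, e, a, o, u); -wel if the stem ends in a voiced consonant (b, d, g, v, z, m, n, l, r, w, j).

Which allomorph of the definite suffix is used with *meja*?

*meja* — final sound /a/ (a vowel) → -ud.

-ud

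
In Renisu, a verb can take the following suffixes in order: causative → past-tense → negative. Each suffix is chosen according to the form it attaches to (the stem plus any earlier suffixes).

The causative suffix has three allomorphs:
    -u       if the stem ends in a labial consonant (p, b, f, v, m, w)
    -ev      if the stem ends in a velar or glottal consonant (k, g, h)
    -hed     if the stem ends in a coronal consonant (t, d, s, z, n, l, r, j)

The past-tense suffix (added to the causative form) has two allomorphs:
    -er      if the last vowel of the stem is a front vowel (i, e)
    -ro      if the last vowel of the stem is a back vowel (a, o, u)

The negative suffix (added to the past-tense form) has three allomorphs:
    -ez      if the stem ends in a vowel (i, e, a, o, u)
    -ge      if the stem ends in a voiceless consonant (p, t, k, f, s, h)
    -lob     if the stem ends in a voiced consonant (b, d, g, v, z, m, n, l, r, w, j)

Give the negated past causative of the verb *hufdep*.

hufdepuroez

*hufdep*: final consonant = /p/, labial → -u → *hufdepu*.
The causative form *hufdepu*: last vowel = /u/, a back vowel → -ro → *hufdepuro*.
The past-tense form *hufdepuro* — final sound /o/ (a vowel) → -ez → *hufdepuroez*.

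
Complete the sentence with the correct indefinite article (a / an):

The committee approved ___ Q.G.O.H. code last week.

a

The indefinite article is chosen by the initial *sound* of the following word, not its spelling.
The initialism *Q.G.O.H.* is read letter by letter; the first letter, Q, is pronounced /kjuː/, which begins with a consonant sound.
So the article is *a*: The committee approved a Q.G.O.H. code last week.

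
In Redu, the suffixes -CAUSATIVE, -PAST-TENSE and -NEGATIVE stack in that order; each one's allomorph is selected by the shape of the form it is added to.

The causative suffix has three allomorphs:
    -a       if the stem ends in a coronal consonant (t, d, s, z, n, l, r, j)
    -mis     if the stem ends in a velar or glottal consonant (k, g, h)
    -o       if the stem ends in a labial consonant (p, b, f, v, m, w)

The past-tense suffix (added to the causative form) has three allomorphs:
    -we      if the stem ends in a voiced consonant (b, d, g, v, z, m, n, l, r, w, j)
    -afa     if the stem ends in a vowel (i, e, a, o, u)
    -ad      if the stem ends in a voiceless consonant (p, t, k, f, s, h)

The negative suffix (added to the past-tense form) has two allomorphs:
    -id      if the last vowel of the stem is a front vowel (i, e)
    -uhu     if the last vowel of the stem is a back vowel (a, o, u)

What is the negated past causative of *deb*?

deboafauhu

*deb*: final consonant = /b/, labial → -o → *debo*.
The causative form *debo* — final sound /o/ (a vowel) → -afa → *deboafa*.
The past-tense form *deboafa*: last vowel = /a/, a back vowel → -uhu → *deboafauhu*.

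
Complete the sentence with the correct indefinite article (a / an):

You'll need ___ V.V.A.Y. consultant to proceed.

a

The indefinite article is chosen by the initial *sound* of the following word, not its spelling.
The initialism *V.V.A.Y.* is read letter by letter; the first letter, V, is pronounced /viː/, which begins with a consonant sound.
So the article is *a*: You'll need a V.V.A.Y. consultant to proceed.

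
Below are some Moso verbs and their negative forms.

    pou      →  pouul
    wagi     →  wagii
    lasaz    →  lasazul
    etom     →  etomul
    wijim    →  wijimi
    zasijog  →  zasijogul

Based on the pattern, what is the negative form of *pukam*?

pukamul

The alternation tracks the last vowel of the stem — -i when the last vowel of the stem is a front vowel (*wagi*, *wijim*); -ul when the last vowel of the stem is a back vowel (*pou*, *lasaz*, *etom*, *zasijog*).
*pukam* — last vowel /a/ (a back vowel) → -ul → *pukamul*.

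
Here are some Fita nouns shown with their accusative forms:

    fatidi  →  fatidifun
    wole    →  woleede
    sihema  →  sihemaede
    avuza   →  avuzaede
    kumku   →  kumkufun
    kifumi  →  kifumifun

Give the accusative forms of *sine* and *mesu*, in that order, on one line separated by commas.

sineede, mesufun

The pattern is height harmony: -fun when the last vowel of the stem is a high vowel (*fatidi*, *kumku*, *kifumi*); -ede when the last vowel of the stem is a non-high vowel (*wole*, *sihema*, *avuza*).
Since the last vowel of *sine* is /e/ (a non-high vowel), it takes -ede, giving *sineede*.
*mesu*: last vowel = /u/, a high vowel → -fun → *mesufun*.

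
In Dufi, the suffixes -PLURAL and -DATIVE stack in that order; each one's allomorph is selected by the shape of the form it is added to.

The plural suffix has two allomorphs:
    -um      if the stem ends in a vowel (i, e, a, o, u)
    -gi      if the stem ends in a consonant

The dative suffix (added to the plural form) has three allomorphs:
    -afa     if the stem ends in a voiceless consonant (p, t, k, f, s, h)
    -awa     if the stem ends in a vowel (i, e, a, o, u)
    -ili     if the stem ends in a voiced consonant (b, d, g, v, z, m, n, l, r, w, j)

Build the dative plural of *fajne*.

The final sound of *fajne* is /e/, which is a vowel, so the plural suffix is -um, giving *fajneum*.
The final sound of the plural form *fajneum* is /m/, which is a voiced consonant, so the dative suffix is -ili, giving *fajneumili*.

fajneumili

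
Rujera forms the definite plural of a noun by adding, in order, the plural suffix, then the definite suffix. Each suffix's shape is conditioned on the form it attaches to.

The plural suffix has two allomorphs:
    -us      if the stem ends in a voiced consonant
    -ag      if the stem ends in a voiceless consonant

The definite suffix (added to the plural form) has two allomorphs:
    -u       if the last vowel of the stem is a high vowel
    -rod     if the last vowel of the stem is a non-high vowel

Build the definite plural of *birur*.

*birur* — final consonant /r/ (voiced) → -us → *birurus*.
The last vowel of the plural form *birurus* is /u/, which is a high vowel, so the definite suffix is -u, giving *birurusu*.

birurusu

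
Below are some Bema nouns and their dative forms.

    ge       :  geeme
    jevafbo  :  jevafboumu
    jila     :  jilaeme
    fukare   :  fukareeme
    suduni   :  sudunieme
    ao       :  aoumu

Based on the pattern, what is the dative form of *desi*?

The alternation tracks the last vowel of the stem — -umu when the last vowel of the stem is a rounded vowel (*jevafbo*, *ao*); -eme when the last vowel of the stem is an unrounded vowel (*ge*, *jila*, *fukare*, *suduni*).
*desi*: last vowel = /i/, an unrounded vowel → -eme → *desieme*.

desieme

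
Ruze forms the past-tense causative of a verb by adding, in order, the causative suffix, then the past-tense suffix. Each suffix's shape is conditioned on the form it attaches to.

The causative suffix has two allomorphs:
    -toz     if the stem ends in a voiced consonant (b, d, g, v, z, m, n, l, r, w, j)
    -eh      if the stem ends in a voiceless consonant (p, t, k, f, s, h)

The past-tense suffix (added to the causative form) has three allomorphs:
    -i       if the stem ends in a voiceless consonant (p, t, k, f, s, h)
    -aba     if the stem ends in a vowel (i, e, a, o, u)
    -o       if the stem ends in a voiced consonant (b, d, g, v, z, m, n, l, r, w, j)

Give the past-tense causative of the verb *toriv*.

*toriv*: final consonant = /v/, voiced → -toz → *torivtoz*.
The causative form *torivtoz* — final sound /z/ (a voiced consonant) → -o → *torivtozo*.

torivtozo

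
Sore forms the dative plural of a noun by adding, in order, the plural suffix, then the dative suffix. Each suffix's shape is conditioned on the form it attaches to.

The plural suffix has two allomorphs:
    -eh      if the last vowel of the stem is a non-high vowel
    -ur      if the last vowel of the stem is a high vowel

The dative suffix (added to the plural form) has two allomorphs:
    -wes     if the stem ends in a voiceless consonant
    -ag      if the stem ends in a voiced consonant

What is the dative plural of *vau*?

vauurag

The last vowel of *vau* is /u/, which is a high vowel, so the plural suffix is -ur, giving *vauur*.
Since the final consonant of the plural form *vauur* is /r/ (voiced), it takes -ag, giving *vauurag*.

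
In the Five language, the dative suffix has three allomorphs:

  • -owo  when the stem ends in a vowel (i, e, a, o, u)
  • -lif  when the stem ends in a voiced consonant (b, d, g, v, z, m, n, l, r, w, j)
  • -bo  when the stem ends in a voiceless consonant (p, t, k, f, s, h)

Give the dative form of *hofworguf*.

*hofworguf* — final sound /f/ (a voiceless consonant) → -bo → *hofworgufbo*.

hofworgufbo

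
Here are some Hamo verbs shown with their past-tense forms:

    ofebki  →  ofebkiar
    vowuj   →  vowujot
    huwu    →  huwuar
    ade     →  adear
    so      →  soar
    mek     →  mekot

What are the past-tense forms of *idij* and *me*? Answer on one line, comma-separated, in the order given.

Looking at the final sound of each stem: -ot when the stem ends in a consonant (*vowuj*, *mek*); -ar when the stem ends in a vowel (*ofebki*, *huwu*, *ade*, *so*).
*idij*: final sound = /j/, a consonant → -ot → *idijot*.
*me* — final sound /e/ (a vowel) → -ar → *mear*.

idijot, mear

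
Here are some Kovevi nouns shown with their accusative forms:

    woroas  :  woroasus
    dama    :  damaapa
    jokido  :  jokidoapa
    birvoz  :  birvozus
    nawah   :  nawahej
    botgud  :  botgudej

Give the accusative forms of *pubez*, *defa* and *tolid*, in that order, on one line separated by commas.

The alternation tracks the final sound of the stem — -us when the stem ends in a sibilant (*woroas*, *birvoz*); -ej when the stem ends in a non-sibilant consonant (*nawah*, *botgud*); -apa when the stem ends in a vowel (*dama*, *jokido*).
*pubez*: final sound = /z/, a sibilant → -us → *pubezus*.
The final sound of *defa* is /a/, which is a vowel, so the suffix is -apa, giving *defaapa*.
*tolid*: final sound = /d/, a non-sibilant consonant → -ej → *tolidej*.

pubezus, defaapa, tolidej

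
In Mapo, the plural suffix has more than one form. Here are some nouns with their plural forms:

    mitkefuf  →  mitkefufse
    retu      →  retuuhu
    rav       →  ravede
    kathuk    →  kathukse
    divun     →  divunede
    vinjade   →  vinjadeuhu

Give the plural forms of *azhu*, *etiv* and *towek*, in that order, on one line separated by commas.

The suffix is conditioned by the final sound: -se when the stem ends in a voiceless consonant (*mitkefuf*, *kathuk*); -ede when the stem ends in a voiced consonant (*rav*, *divun*); -uhu when the stem ends in a vowel (*retu*, *vinjade*).
*azhu* — final sound /u/ (a vowel) → -uhu → *azhuuhu*.
*etiv* — final sound /v/ (a voiced consonant) → -ede → *etivede*.
*towek*: final sound = /k/, a voiceless consonant → -se → *towekse*.

azhuuhu, etivede, towekse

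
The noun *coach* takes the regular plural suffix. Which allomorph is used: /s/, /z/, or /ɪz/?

The stem *coach* ends in a sibilant (/s, z, ʃ, ʒ, tʃ, dʒ/).
The plural suffix surfaces as /ɪz/ after sibilants, /s/ after other voiceless consonants, and /z/ after other voiced sounds.
So the plural -s on *coach* is pronounced /ɪz/.

/ɪz/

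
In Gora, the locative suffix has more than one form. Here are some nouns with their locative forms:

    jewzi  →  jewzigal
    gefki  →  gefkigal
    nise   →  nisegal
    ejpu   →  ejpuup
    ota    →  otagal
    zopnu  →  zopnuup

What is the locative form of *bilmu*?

The suffix is conditioned by the last vowel: -up when the last vowel of the stem is a rounded vowel (*ejpu*, *zopnu*); -gal when the last vowel of the stem is an unrounded vowel (*jewzi*, *gefki*, *nise*, *ota*).
*bilmu*: last vowel = /u/, a rounded vowel → -up → *bilmuup*.

bilmuup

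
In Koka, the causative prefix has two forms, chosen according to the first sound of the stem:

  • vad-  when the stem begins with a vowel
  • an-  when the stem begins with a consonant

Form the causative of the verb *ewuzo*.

vadewuzo

*ewuzo* — first sound /e/ (a vowel) → vad- → *vadewuzo*.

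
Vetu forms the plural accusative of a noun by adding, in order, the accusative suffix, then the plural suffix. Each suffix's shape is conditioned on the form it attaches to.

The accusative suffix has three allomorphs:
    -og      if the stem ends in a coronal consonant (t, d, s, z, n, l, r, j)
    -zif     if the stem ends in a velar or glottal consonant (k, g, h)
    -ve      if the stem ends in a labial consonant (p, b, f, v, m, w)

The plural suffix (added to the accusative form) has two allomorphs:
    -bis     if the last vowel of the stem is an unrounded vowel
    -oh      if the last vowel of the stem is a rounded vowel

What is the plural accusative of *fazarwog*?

fazarwogzifbis

*fazarwog* — final consonant /g/ (velar/glottal) → -zif → *fazarwogzif*.
The last vowel of the accusative form *fazarwogzif* is /i/, which is an unrounded vowel, so the plural suffix is -bis, giving *fazarwogzifbis*.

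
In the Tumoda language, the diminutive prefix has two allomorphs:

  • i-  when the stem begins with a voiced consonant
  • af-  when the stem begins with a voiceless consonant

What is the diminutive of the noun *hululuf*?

*hululuf*: first consonant = /h/, voiceless → af- → *afhululuf*.

afhululuf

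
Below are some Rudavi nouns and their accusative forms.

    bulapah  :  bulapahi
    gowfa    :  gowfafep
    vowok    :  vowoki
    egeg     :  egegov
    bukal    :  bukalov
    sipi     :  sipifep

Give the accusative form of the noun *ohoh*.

ohohi

Looking at the final sound of each stem: -i when the stem ends in a voiceless consonant (*bulapah*, *vowok*); -ov when the stem ends in a voiced consonant (*egeg*, *bukal*); -fep when the stem ends in a vowel (*gowfa*, *sipi*).
The final sound of *ohoh* is /h/, which is a voiceless consonant, so the suffix is -i, giving *ohohi*.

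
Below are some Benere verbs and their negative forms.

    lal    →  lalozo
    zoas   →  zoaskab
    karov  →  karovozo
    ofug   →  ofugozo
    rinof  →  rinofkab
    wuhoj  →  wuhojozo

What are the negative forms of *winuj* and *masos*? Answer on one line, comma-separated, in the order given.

winujozo, masoskab

The suffix is conditioned by the final consonant: -kab when the stem ends in a voiceless consonant (*zoas*, *rinof*); -ozo when the stem ends in a voiced consonant (*lal*, *karov*, *ofug*, *wuhoj*).
The final consonant of *winuj* is /j/, which is voiced, so the suffix is -ozo, giving *winujozo*.
*masos* — final consonant /s/ (voiceless) → -kab → *masoskab*.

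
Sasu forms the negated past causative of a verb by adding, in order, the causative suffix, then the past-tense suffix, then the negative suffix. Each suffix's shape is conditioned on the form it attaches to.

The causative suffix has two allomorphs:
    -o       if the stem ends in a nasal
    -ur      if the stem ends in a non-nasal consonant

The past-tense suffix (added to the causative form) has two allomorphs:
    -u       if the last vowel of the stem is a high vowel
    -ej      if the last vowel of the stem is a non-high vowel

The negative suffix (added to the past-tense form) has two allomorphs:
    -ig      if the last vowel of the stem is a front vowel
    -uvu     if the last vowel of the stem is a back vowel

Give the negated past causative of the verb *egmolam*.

*egmolam* — final consonant /m/ (a nasal) → -o → *egmolamo*.
Since the last vowel of the causative form *egmolamo* is /o/ (a non-high vowel), it takes -ej, giving *egmolamoej*.
Since the last vowel of the past-tense form *egmolamoej* is /e/ (a front vowel), it takes -ig, giving *egmolamoejig*.

egmolamoejig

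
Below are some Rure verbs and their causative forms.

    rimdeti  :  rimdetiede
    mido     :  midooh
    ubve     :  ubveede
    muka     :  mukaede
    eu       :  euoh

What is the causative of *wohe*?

Looking at the last vowel of each stem: -oh when the last vowel of the stem is a rounded vowel (*mido*, *eu*); -ede when the last vowel of the stem is an unrounded vowel (*rimdeti*, *ubve*, *muka*).
*wohe*: last vowel = /e/, an unrounded vowel → -ede → *woheede*.

woheede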